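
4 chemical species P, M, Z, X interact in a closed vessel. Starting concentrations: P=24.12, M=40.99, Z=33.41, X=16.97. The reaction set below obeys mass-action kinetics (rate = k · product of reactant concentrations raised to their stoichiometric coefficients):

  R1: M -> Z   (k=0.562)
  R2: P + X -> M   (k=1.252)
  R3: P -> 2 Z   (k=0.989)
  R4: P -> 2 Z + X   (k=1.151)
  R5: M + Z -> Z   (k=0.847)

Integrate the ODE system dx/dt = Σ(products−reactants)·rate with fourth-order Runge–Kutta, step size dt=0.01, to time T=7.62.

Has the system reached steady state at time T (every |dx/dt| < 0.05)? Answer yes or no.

Steady state at T: yes

RK4 with dt=0.01: 762 steps to T=7.62. Trajectory (selected grid times):
t=0.00: P=24.12 M=40.99 Z=33.41 X=16.97
t=0.85: P=0.22 M=0.01 Z=45.49 X=1.56
t=1.69: P=0.01 M=0.00 Z=45.72 X=1.52
t=2.54: P=0.00 M=0.00 Z=45.73 X=1.51
t=3.39: P=0.00 M=0.00 Z=45.73 X=1.51
t=4.23: P=0.00 M=0.00 Z=45.73 X=1.51
t=5.08: P=0.00 M=0.00 Z=45.73 X=1.51
t=5.93: P=0.00 M=0.00 Z=45.73 X=1.51
t=6.77: P=0.00 M=0.00 Z=45.73 X=1.51
t=7.62: P=0.00 M=0.00 Z=45.73 X=1.51
Rates at T: R1=0.0000, R2=0.0000, R3=0.0000, R4=0.0000, R5=0.0000
dx/dt at T (Σ net stoichiometry × rate): P=-0.0000, M=-0.0000, Z=+0.0000, X=-0.0000
Largest |dx/dt| is |+0.0000| (Z) < 0.05 → steady.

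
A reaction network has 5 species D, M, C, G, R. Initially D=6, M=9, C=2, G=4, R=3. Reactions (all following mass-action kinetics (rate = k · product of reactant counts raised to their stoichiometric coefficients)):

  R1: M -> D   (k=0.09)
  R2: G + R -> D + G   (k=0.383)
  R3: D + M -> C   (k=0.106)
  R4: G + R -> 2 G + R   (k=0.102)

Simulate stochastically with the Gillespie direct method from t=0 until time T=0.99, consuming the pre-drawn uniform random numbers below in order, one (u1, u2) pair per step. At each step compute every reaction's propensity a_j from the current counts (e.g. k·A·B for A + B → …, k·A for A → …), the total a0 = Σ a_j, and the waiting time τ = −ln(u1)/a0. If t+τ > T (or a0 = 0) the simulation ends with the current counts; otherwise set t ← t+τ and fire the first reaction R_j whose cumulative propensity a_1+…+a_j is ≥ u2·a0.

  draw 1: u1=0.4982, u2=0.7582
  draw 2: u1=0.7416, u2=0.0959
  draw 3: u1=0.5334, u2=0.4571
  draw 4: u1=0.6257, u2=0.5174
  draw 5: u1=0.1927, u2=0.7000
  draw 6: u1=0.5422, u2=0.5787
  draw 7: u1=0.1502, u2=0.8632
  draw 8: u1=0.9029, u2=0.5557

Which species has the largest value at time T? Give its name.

Dominant species at T: C

t=0.000: D=6 M=9 C=2 G=4 R=3
Draw 1: a1=0.810, a2=4.596, a3=5.724, a4=1.224, a0=12.354; τ=−ln(0.4982)/12.354=0.056 → t=0.056; u2·a0=0.7582·12.354=9.367; a1+a2=5.406 < 9.367 ≤ a1+…+a3=11.130 → R3 fires; D=5 M=8 C=3 G=4 R=3
Draw 2: a1=0.720, a2=4.596, a3=4.240, a4=1.224, a0=10.780; τ=−ln(0.7416)/10.780=0.028 → t=0.084; u2·a0=0.0959·10.780=1.034; a1=0.720 < 1.034 ≤ a1+a2=5.316 → R2 fires; D=6 M=8 C=3 G=4 R=2
Draw 3: a1=0.720, a2=3.064, a3=5.088, a4=0.816, a0=9.688; τ=−ln(0.5334)/9.688=0.065 → t=0.149; u2·a0=0.4571·9.688=4.428; a1+a2=3.784 < 4.428 ≤ a1+…+a3=8.872 → R3 fires; D=5 M=7 C=4 G=4 R=2
Draw 4: a1=0.630, a2=3.064, a3=3.710, a4=0.816, a0=8.220; τ=−ln(0.6257)/8.220=0.057 → t=0.206; u2·a0=0.5174·8.220=4.253; a1+a2=3.694 < 4.253 ≤ a1+…+a3=7.404 → R3 fires; D=4 M=6 C=5 G=4 R=2
Draw 5: a1=0.540, a2=3.064, a3=2.544, a4=0.816, a0=6.964; τ=−ln(0.1927)/6.964=0.236 → t=0.442; u2·a0=0.7000·6.964=4.875; a1+a2=3.604 < 4.875 ≤ a1+…+a3=6.148 → R3 fires; D=3 M=5 C=6 G=4 R=2
Draw 6: a1=0.450, a2=3.064, a3=1.590, a4=0.816, a0=5.920; τ=−ln(0.5422)/5.920=0.103 → t=0.546; u2·a0=0.5787·5.920=3.426; a1=0.450 < 3.426 ≤ a1+a2=3.514 → R2 fires; D=4 M=5 C=6 G=4 R=1
Draw 7: a1=0.450, a2=1.532, a3=2.120, a4=0.408, a0=4.510; τ=−ln(0.1502)/4.510=0.420 → t=0.966; u2·a0=0.8632·4.510=3.893; a1+a2=1.982 < 3.893 ≤ a1+…+a3=4.102 → R3 fires; D=3 M=4 C=7 G=4 R=1
Draw 8: a1=0.360, a2=1.532, a3=1.272, a4=0.408, a0=3.572; τ=−ln(0.9029)/3.572=0.029 → t=0.995 > T=0.99: stop.
At T=0.99: D=3 M=4 C=7 G=4 R=1; the largest is C.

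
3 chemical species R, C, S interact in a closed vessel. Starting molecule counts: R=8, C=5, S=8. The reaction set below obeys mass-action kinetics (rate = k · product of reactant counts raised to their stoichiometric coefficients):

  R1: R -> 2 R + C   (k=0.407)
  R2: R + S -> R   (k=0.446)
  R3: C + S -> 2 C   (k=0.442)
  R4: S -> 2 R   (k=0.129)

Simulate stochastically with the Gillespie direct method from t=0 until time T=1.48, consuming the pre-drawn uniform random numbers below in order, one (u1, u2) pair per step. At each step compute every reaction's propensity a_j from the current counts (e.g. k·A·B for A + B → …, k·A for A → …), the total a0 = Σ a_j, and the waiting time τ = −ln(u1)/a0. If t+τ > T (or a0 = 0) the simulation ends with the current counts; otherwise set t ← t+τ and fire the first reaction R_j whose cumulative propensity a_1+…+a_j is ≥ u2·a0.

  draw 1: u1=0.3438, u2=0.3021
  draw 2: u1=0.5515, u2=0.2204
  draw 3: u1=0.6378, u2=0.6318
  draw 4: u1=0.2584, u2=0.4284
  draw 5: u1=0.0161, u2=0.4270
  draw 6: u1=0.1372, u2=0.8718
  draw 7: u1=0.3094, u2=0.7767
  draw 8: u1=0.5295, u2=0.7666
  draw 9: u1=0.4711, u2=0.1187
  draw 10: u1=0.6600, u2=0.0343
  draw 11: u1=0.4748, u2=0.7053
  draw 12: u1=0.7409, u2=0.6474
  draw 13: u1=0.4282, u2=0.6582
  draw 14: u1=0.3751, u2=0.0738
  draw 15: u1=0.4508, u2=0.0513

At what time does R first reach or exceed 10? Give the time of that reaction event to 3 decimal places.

t=0.000: R=8 C=5 S=8
Draw 1: a1=3.256, a2=28.544, a3=17.680, a4=1.032, a0=50.512; τ=−ln(0.3438)/50.512=0.021 → t=0.021; u2·a0=0.3021·50.512=15.260; a1=3.256 < 15.260 ≤ a1+a2=31.800 → R2 fires; R=8 C=5 S=7
Draw 2: a1=3.256, a2=24.976, a3=15.470, a4=0.903, a0=44.605; τ=−ln(0.5515)/44.605=0.013 → t=0.034; u2·a0=0.2204·44.605=9.831; a1=3.256 < 9.831 ≤ a1+a2=28.232 → R2 fires; R=8 C=5 S=6
Draw 3: a1=3.256, a2=21.408, a3=13.260, a4=0.774, a0=38.698; τ=−ln(0.6378)/38.698=0.012 → t=0.046; u2·a0=0.6318·38.698=24.449; a1=3.256 < 24.449 ≤ a1+a2=24.664 → R2 fires; R=8 C=5 S=5
Draw 4: a1=3.256, a2=17.840, a3=11.050, a4=0.645, a0=32.791; τ=−ln(0.2584)/32.791=0.041 → t=0.087; u2·a0=0.4284·32.791=14.048; a1=3.256 < 14.048 ≤ a1+a2=21.096 → R2 fires; R=8 C=5 S=4
Draw 5: a1=3.256, a2=14.272, a3=8.840, a4=0.516, a0=26.884; τ=−ln(0.0161)/26.884=0.154 → t=0.241; u2·a0=0.4270·26.884=11.479; a1=3.256 < 11.479 ≤ a1+a2=17.528 → R2 fires; R=8 C=5 S=3
Draw 6: a1=3.256, a2=10.704, a3=6.630, a4=0.387, a0=20.977; τ=−ln(0.1372)/20.977=0.095 → t=0.336; u2·a0=0.8718·20.977=18.288; a1+a2=13.960 < 18.288 ≤ a1+…+a3=20.590 → R3 fires; R=8 C=6 S=2
Draw 7: a1=3.256, a2=7.136, a3=5.304, a4=0.258, a0=15.954; τ=−ln(0.3094)/15.954=0.074 → t=0.409; u2·a0=0.7767·15.954=12.391; a1+a2=10.392 < 12.391 ≤ a1+…+a3=15.696 → R3 fires; R=8 C=7 S=1
Draw 8: a1=3.256, a2=3.568, a3=3.094, a4=0.129, a0=10.047; τ=−ln(0.5295)/10.047=0.063 → t=0.472; u2·a0=0.7666·10.047=7.702; a1+a2=6.824 < 7.702 ≤ a1+…+a3=9.918 → R3 fires; R=8 C=8 S=0
Draw 9: a1=3.256, a2=0.000, a3=0.000, a4=0.000, a0=3.256; τ=−ln(0.4711)/3.256=0.231 → t=0.704; u2·a0=0.1187·3.256=0.386 ≤ a1=3.256 → R1 fires; R=9 C=9 S=0
Draw 10: a1=3.663, a2=0.000, a3=0.000, a4=0.000, a0=3.663; τ=−ln(0.6600)/3.663=0.113 → t=0.817; u2·a0=0.0343·3.663=0.126 ≤ a1=3.663 → R1 fires; R=10 C=10 S=0
Draw 11: a1=4.070, a2=0.000, a3=0.000, a4=0.000, a0=4.070; τ=−ln(0.4748)/4.070=0.183 → t=1.000; u2·a0=0.7053·4.070=2.871 ≤ a1=4.070 → R1 fires; R=11 C=11 S=0
Draw 12: a1=4.477, a2=0.000, a3=0.000, a4=0.000, a0=4.477; τ=−ln(0.7409)/4.477=0.067 → t=1.067; u2·a0=0.6474·4.477=2.898 ≤ a1=4.477 → R1 fires; R=12 C=12 S=0
Draw 13: a1=4.884, a2=0.000, a3=0.000, a4=0.000, a0=4.884; τ=−ln(0.4282)/4.884=0.174 → t=1.241; u2·a0=0.6582·4.884=3.215 ≤ a1=4.884 → R1 fires; R=13 C=13 S=0
Draw 14: a1=5.291, a2=0.000, a3=0.000, a4=0.000, a0=5.291; τ=−ln(0.3751)/5.291=0.185 → t=1.426; u2·a0=0.0738·5.291=0.390 ≤ a1=5.291 → R1 fires; R=14 C=14 S=0
Draw 15: a1=5.698, a2=0.000, a3=0.000, a4=0.000, a0=5.698; τ=−ln(0.4508)/5.698=0.140 → t=1.566 > T=1.48: stop.
R first becomes ≥ 10 when it reaches 10 at the event at t=0.817.

Threshold first reached at t = 0.817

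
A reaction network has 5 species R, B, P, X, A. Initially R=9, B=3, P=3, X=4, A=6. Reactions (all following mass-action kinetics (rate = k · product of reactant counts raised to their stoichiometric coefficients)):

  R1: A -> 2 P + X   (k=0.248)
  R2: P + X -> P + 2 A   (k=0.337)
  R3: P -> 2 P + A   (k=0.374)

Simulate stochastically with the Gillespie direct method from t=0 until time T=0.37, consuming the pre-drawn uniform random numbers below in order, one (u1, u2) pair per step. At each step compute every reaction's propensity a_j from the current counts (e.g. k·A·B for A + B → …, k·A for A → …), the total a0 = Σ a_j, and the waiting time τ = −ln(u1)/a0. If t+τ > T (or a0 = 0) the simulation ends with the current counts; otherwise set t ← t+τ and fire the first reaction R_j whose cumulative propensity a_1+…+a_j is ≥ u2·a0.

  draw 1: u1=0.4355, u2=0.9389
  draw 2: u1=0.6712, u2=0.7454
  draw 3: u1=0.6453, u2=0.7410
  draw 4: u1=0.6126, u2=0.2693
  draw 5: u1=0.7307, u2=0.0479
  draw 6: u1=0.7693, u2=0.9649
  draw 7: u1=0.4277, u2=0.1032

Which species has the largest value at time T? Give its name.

t=0.000: R=9 B=3 P=3 X=4 A=6
Draw 1: a1=1.488, a2=4.044, a3=1.122, a0=6.654; τ=−ln(0.4355)/6.654=0.125 → t=0.125; u2·a0=0.9389·6.654=6.247; a1+a2=5.532 < 6.247 ≤ a1+…+a3=6.654 → R3 fires; R=9 B=3 P=4 X=4 A=7
Draw 2: a1=1.736, a2=5.392, a3=1.496, a0=8.624; τ=−ln(0.6712)/8.624=0.046 → t=0.171; u2·a0=0.7454·8.624=6.428; a1=1.736 < 6.428 ≤ a1+a2=7.128 → R2 fires; R=9 B=3 P=4 X=3 A=9
Draw 3: a1=2.232, a2=4.044, a3=1.496, a0=7.772; τ=−ln(0.6453)/7.772=0.056 → t=0.228; u2·a0=0.7410·7.772=5.759; a1=2.232 < 5.759 ≤ a1+a2=6.276 → R2 fires; R=9 B=3 P=4 X=2 A=11
Draw 4: a1=2.728, a2=2.696, a3=1.496, a0=6.920; τ=−ln(0.6126)/6.920=0.071 → t=0.298; u2·a0=0.2693·6.920=1.864 ≤ a1=2.728 → R1 fires; R=9 B=3 P=6 X=3 A=10
Draw 5: a1=2.480, a2=6.066, a3=2.244, a0=10.790; τ=−ln(0.7307)/10.790=0.029 → t=0.327; u2·a0=0.0479·10.790=0.517 ≤ a1=2.480 → R1 fires; R=9 B=3 P=8 X=4 A=9
Draw 6: a1=2.232, a2=10.784, a3=2.992, a0=16.008; τ=−ln(0.7693)/16.008=0.016 → t=0.344; u2·a0=0.9649·16.008=15.446; a1+a2=13.016 < 15.446 ≤ a1+…+a3=16.008 → R3 fires; R=9 B=3 P=9 X=4 A=10
Draw 7: a1=2.480, a2=12.132, a3=3.366, a0=17.978; τ=−ln(0.4277)/17.978=0.047 → t=0.391 > T=0.37: stop.
At T=0.37: R=9 B=3 P=9 X=4 A=10; the largest is A.

Dominant species at T: A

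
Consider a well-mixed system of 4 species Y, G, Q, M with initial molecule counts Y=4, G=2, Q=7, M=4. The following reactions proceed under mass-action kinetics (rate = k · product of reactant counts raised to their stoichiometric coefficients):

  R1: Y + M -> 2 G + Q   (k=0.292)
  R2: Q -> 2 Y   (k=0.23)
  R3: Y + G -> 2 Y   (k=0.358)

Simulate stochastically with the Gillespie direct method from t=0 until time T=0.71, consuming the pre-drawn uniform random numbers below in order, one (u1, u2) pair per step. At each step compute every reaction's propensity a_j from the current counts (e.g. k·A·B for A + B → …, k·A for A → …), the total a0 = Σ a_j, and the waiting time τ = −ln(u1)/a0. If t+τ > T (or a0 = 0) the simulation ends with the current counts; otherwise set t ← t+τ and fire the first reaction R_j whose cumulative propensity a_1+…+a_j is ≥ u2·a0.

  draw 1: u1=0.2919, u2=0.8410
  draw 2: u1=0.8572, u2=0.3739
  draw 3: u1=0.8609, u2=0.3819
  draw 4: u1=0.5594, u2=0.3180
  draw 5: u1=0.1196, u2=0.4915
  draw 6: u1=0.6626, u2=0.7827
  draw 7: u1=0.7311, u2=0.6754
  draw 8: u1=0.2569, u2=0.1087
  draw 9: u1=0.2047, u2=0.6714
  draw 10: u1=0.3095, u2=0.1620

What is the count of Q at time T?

t=0.000: Y=4 G=2 Q=7 M=4
Draw 1: a1=4.672, a2=1.610, a3=2.864, a0=9.146; τ=−ln(0.2919)/9.146=0.135 → t=0.135; u2·a0=0.8410·9.146=7.692; a1+a2=6.282 < 7.692 ≤ a1+…+a3=9.146 → R3 fires; Y=5 G=1 Q=7 M=4
Draw 2: a1=5.840, a2=1.610, a3=1.790, a0=9.240; τ=−ln(0.8572)/9.240=0.017 → t=0.151; u2·a0=0.3739·9.240=3.455 ≤ a1=5.840 → R1 fires; Y=4 G=3 Q=8 M=3
Draw 3: a1=3.504, a2=1.840, a3=4.296, a0=9.640; τ=−ln(0.8609)/9.640=0.016 → t=0.167; u2·a0=0.3819·9.640=3.682; a1=3.504 < 3.682 ≤ a1+a2=5.344 → R2 fires; Y=6 G=3 Q=7 M=3
Draw 4: a1=5.256, a2=1.610, a3=6.444, a0=13.310; τ=−ln(0.5594)/13.310=0.044 → t=0.210; u2·a0=0.3180·13.310=4.233 ≤ a1=5.256 → R1 fires; Y=5 G=5 Q=8 M=2
Draw 5: a1=2.920, a2=1.840, a3=8.950, a0=13.710; τ=−ln(0.1196)/13.710=0.155 → t=0.365; u2·a0=0.4915·13.710=6.738; a1+a2=4.760 < 6.738 ≤ a1+…+a3=13.710 → R3 fires; Y=6 G=4 Q=8 M=2
Draw 6: a1=3.504, a2=1.840, a3=8.592, a0=13.936; τ=−ln(0.6626)/13.936=0.030 → t=0.395; u2·a0=0.7827·13.936=10.908; a1+a2=5.344 < 10.908 ≤ a1+…+a3=13.936 → R3 fires; Y=7 G=3 Q=8 M=2
Draw 7: a1=4.088, a2=1.840, a3=7.518, a0=13.446; τ=−ln(0.7311)/13.446=0.023 → t=0.418; u2·a0=0.6754·13.446=9.081; a1+a2=5.928 < 9.081 ≤ a1+…+a3=13.446 → R3 fires; Y=8 G=2 Q=8 M=2
Draw 8: a1=4.672, a2=1.840, a3=5.728, a0=12.240; τ=−ln(0.2569)/12.240=0.111 → t=0.529; u2·a0=0.1087·12.240=1.330 ≤ a1=4.672 → R1 fires; Y=7 G=4 Q=9 M=1
Draw 9: a1=2.044, a2=2.070, a3=10.024, a0=14.138; τ=−ln(0.2047)/14.138=0.112 → t=0.641; u2·a0=0.6714·14.138=9.492; a1+a2=4.114 < 9.492 ≤ a1+…+a3=14.138 → R3 fires; Y=8 G=3 Q=9 M=1
Draw 10: a1=2.336, a2=2.070, a3=8.592, a0=12.998; τ=−ln(0.3095)/12.998=0.090 → t=0.732 > T=0.71: stop.
Read off Q at T=0.71: 9

Q at T = 9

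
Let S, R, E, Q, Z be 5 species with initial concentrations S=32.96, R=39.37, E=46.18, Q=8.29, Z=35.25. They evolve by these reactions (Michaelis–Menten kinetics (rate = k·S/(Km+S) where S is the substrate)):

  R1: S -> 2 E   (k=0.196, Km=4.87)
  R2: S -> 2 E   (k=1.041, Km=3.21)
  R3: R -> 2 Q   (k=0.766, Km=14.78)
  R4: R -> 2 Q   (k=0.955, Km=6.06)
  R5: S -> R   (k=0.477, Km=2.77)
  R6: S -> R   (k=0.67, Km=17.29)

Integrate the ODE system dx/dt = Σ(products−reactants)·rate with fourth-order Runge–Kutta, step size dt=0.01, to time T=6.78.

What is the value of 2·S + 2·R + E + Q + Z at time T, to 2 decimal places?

Check how each reaction changes W = 2·S + 2·R + E + Q + Z (weight of products minus weight of reactants):
R1: S -> 2 E: (1·2) − (2·1) = 2 − 2 = 0
R2: S -> 2 E: (1·2) − (2·1) = 2 − 2 = 0
R3: R -> 2 Q: (1·2) − (2·1) = 2 − 2 = 0
R4: R -> 2 Q: (1·2) − (2·1) = 2 − 2 = 0
R5: S -> R: (2·1) − (2·1) = 2 − 2 = 0
R6: S -> R: (2·1) − (2·1) = 2 − 2 = 0
Every reaction leaves W unchanged, so W is conserved and no simulation is needed: W(T) = W(0) = 2·32.96 + 2·39.37 + 46.18 + 8.29 + 35.25 = 234.38

Value at T = 234.38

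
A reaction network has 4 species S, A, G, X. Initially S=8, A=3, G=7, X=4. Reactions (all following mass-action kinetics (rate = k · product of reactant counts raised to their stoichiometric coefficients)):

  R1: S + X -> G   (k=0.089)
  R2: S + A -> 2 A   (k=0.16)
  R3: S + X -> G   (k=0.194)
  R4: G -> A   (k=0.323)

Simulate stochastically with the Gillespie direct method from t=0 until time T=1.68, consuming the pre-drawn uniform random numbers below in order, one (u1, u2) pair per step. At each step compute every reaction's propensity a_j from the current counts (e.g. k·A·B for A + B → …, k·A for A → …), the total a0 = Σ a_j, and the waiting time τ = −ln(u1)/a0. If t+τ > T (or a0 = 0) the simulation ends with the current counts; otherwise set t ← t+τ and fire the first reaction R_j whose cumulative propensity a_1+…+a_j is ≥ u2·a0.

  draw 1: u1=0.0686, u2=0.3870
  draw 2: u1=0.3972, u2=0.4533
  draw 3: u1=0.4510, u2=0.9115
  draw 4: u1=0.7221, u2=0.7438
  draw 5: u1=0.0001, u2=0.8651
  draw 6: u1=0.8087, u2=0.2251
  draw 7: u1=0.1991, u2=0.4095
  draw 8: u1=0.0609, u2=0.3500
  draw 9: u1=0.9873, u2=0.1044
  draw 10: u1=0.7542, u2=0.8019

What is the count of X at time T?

t=0.000: S=8 A=3 G=7 X=4
Draw 1: a1=2.848, a2=3.840, a3=6.208, a4=2.261, a0=15.157; τ=−ln(0.0686)/15.157=0.177 → t=0.177; u2·a0=0.3870·15.157=5.866; a1=2.848 < 5.866 ≤ a1+a2=6.688 → R2 fires; S=7 A=4 G=7 X=4
Draw 2: a1=2.492, a2=4.480, a3=5.432, a4=2.261, a0=14.665; τ=−ln(0.3972)/14.665=0.063 → t=0.240; u2·a0=0.4533·14.665=6.648; a1=2.492 < 6.648 ≤ a1+a2=6.972 → R2 fires; S=6 A=5 G=7 X=4
Draw 3: a1=2.136, a2=4.800, a3=4.656, a4=2.261, a0=13.853; τ=−ln(0.4510)/13.853=0.057 → t=0.297; u2·a0=0.9115·13.853=12.627; a1+…+a3=11.592 < 12.627 ≤ a1+…+a4=13.853 → R4 fires; S=6 A=6 G=6 X=4
Draw 4: a1=2.136, a2=5.760, a3=4.656, a4=1.938, a0=14.490; τ=−ln(0.7221)/14.490=0.022 → t=0.320; u2·a0=0.7438·14.490=10.778; a1+a2=7.896 < 10.778 ≤ a1+…+a3=12.552 → R3 fires; S=5 A=6 G=7 X=3
Draw 5: a1=1.335, a2=4.800, a3=2.910, a4=2.261, a0=11.306; τ=−ln(0.0001)/11.306=0.815 → t=1.134; u2·a0=0.8651·11.306=9.781; a1+…+a3=9.045 < 9.781 ≤ a1+…+a4=11.306 → R4 fires; S=5 A=7 G=6 X=3
Draw 6: a1=1.335, a2=5.600, a3=2.910, a4=1.938, a0=11.783; τ=−ln(0.8087)/11.783=0.018 → t=1.152; u2·a0=0.2251·11.783=2.652; a1=1.335 < 2.652 ≤ a1+a2=6.935 → R2 fires; S=4 A=8 G=6 X=3
Draw 7: a1=1.068, a2=5.120, a3=2.328, a4=1.938, a0=10.454; τ=−ln(0.1991)/10.454=0.154 → t=1.307; u2·a0=0.4095·10.454=4.281; a1=1.068 < 4.281 ≤ a1+a2=6.188 → R2 fires; S=3 A=9 G=6 X=3
Draw 8: a1=0.801, a2=4.320, a3=1.746, a4=1.938, a0=8.805; τ=−ln(0.0609)/8.805=0.318 → t=1.625; u2·a0=0.3500·8.805=3.082; a1=0.801 < 3.082 ≤ a1+a2=5.121 → R2 fires; S=2 A=10 G=6 X=3
Draw 9: a1=0.534, a2=3.200, a3=1.164, a4=1.938, a0=6.836; τ=−ln(0.9873)/6.836=0.002 → t=1.626; u2·a0=0.1044·6.836=0.714; a1=0.534 < 0.714 ≤ a1+a2=3.734 → R2 fires; S=1 A=11 G=6 X=3
Draw 10: a1=0.267, a2=1.760, a3=0.582, a4=1.938, a0=4.547; τ=−ln(0.7542)/4.547=0.062 → t=1.688 > T=1.68: stop.
Read off X at T=1.68: 3

X at T = 3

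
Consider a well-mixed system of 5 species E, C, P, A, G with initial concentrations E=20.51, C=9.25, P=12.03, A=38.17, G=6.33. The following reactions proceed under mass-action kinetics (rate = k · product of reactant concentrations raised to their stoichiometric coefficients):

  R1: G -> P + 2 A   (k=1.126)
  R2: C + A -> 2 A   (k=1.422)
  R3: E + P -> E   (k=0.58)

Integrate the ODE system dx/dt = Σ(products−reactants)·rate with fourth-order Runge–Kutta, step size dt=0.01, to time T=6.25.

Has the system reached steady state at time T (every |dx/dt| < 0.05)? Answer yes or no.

Steady state at T: yes

RK4 with dt=0.01: 625 steps to T=6.25. Trajectory (selected grid times):
t=0.00: E=20.51 C=9.25 P=12.03 A=38.17 G=6.33
t=0.69: E=20.51 C=0.00 P=0.31 A=54.26 G=2.91
t=1.39: E=20.51 C=0.00 P=0.14 A=57.43 G=1.32
t=2.08: E=20.51 C=0.00 P=0.06 A=58.86 G=0.61
t=2.78: E=20.51 C=0.00 P=0.03 A=59.53 G=0.28
t=3.47: E=20.51 C=0.00 P=0.01 A=59.83 G=0.13
t=4.17: E=20.51 C=0.00 P=0.01 A=59.96 G=0.06
t=4.86: E=20.51 C=0.00 P=0.00 A=60.03 G=0.03
t=5.56: E=20.51 C=0.00 P=0.00 A=60.06 G=0.01
t=6.25: E=20.51 C=0.00 P=0.00 A=60.07 G=0.01
Rates at T: R1=0.0063, R2=0.0000, R3=0.0069
dx/dt at T (Σ net stoichiometry × rate): E=+0.0000, C=-0.0000, P=-0.0007, A=+0.0125, G=-0.0063
Largest |dx/dt| is |+0.0125| (A) < 0.05 → steady.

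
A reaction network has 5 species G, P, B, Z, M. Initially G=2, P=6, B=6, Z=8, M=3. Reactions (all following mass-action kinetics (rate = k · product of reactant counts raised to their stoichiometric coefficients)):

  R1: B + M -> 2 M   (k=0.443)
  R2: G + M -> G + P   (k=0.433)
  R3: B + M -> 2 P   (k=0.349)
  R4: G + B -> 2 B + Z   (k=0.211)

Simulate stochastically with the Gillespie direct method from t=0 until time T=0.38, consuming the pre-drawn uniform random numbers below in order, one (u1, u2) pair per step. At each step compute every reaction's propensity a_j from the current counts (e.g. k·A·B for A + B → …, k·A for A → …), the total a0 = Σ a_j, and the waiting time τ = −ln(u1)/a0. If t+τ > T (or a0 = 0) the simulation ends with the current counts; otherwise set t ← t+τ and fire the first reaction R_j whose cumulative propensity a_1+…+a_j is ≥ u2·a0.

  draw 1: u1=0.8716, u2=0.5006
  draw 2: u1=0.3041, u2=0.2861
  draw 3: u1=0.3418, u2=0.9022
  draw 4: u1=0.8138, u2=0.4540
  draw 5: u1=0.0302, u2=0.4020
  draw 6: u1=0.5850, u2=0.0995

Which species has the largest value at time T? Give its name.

t=0.000: G=2 P=6 B=6 Z=8 M=3
Draw 1: a1=7.974, a2=2.598, a3=6.282, a4=2.532, a0=19.386; τ=−ln(0.8716)/19.386=0.007 → t=0.007; u2·a0=0.5006·19.386=9.705; a1=7.974 < 9.705 ≤ a1+a2=10.572 → R2 fires; G=2 P=7 B=6 Z=8 M=2
Draw 2: a1=5.316, a2=1.732, a3=4.188, a4=2.532, a0=13.768; τ=−ln(0.3041)/13.768=0.086 → t=0.094; u2·a0=0.2861·13.768=3.939 ≤ a1=5.316 → R1 fires; G=2 P=7 B=5 Z=8 M=3
Draw 3: a1=6.645, a2=2.598, a3=5.235, a4=2.110, a0=16.588; τ=−ln(0.3418)/16.588=0.065 → t=0.158; u2·a0=0.9022·16.588=14.966; a1+…+a3=14.478 < 14.966 ≤ a1+…+a4=16.588 → R4 fires; G=1 P=7 B=6 Z=9 M=3
Draw 4: a1=7.974, a2=1.299, a3=6.282, a4=1.266, a0=16.821; τ=−ln(0.8138)/16.821=0.012 → t=0.171; u2·a0=0.4540·16.821=7.637 ≤ a1=7.974 → R1 fires; G=1 P=7 B=5 Z=9 M=4
Draw 5: a1=8.860, a2=1.732, a3=6.980, a4=1.055, a0=18.627; τ=−ln(0.0302)/18.627=0.188 → t=0.358; u2·a0=0.4020·18.627=7.488 ≤ a1=8.860 → R1 fires; G=1 P=7 B=4 Z=9 M=5
Draw 6: a1=8.860, a2=2.165, a3=6.980, a4=0.844, a0=18.849; τ=−ln(0.5850)/18.849=0.028 → t=0.387 > T=0.38: stop.
At T=0.38: G=1 P=7 B=4 Z=9 M=5; the largest is Z.

Dominant species at T: Z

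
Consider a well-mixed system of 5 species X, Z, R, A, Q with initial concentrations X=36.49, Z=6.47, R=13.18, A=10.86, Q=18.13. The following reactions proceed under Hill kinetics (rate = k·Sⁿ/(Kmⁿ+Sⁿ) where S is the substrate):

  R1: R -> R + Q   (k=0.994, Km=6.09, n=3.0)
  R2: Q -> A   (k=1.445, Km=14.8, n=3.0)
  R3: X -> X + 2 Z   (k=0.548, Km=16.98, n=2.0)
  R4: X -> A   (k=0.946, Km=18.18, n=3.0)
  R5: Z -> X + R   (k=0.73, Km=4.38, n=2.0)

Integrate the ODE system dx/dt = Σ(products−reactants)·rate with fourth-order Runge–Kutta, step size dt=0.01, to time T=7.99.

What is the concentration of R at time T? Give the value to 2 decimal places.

R at T = 17.62

RK4 with dt=0.01: 799 steps to T=7.99. Trajectory (selected grid times):
t=0.00: X=36.49 Z=6.47 R=13.18 A=10.86 Q=18.13
t=0.89: X=36.19 Z=6.82 R=13.63 A=12.44 Q=18.11
t=1.78: X=35.91 Z=7.15 R=14.10 A=14.02 Q=18.09
t=2.66: X=35.65 Z=7.46 R=14.57 A=15.58 Q=18.08
t=3.55: X=35.40 Z=7.77 R=15.06 A=17.15 Q=18.08
t=4.44: X=35.15 Z=8.06 R=15.56 A=18.72 Q=18.08
t=5.33: X=34.92 Z=8.35 R=16.06 A=20.29 Q=18.09
t=6.21: X=34.70 Z=8.62 R=16.57 A=21.84 Q=18.10
t=7.10: X=34.48 Z=8.89 R=17.09 A=23.41 Q=18.11
t=7.99: X=34.28 Z=9.15 R=17.62 A=24.97 Q=18.12
Read off R at T=7.99: 17.62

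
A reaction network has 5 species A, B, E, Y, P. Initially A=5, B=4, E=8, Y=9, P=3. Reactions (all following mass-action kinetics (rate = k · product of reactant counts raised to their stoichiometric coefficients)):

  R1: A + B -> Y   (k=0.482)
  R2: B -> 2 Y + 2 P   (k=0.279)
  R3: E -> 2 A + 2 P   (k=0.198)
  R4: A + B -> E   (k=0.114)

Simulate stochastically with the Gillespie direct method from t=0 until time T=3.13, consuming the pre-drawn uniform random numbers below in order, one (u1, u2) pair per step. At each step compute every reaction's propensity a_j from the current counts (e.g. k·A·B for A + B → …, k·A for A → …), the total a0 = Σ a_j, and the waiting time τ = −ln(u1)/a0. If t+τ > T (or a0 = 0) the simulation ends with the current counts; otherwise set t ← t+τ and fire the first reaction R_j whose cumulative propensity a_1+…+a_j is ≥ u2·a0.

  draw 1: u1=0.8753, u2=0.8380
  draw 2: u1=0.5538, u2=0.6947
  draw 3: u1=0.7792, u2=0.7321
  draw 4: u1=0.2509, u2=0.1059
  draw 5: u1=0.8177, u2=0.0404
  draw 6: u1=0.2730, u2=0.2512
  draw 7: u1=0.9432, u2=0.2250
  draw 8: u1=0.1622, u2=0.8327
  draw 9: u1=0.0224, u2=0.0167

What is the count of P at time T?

t=0.000: A=5 B=4 E=8 Y=9 P=3
Draw 1: a1=9.640, a2=1.116, a3=1.584, a4=2.280, a0=14.620; τ=−ln(0.8753)/14.620=0.009 → t=0.009; u2·a0=0.8380·14.620=12.252; a1+a2=10.756 < 12.252 ≤ a1+…+a3=12.340 → R3 fires; A=7 B=4 E=7 Y=9 P=5
Draw 2: a1=13.496, a2=1.116, a3=1.386, a4=3.192, a0=19.190; τ=−ln(0.5538)/19.190=0.031 → t=0.040; u2·a0=0.6947·19.190=13.331 ≤ a1=13.496 → R1 fires; A=6 B=3 E=7 Y=10 P=5
Draw 3: a1=8.676, a2=0.837, a3=1.386, a4=2.052, a0=12.951; τ=−ln(0.7792)/12.951=0.019 → t=0.059; u2·a0=0.7321·12.951=9.481; a1=8.676 < 9.481 ≤ a1+a2=9.513 → R2 fires; A=6 B=2 E=7 Y=12 P=7
Draw 4: a1=5.784, a2=0.558, a3=1.386, a4=1.368, a0=9.096; τ=−ln(0.2509)/9.096=0.152 → t=0.211; u2·a0=0.1059·9.096=0.963 ≤ a1=5.784 → R1 fires; A=5 B=1 E=7 Y=13 P=7
Draw 5: a1=2.410, a2=0.279, a3=1.386, a4=0.570, a0=4.645; τ=−ln(0.8177)/4.645=0.043 → t=0.255; u2·a0=0.0404·4.645=0.188 ≤ a1=2.410 → R1 fires; A=4 B=0 E=7 Y=14 P=7
Draw 6: a1=0.000, a2=0.000, a3=1.386, a4=0.000, a0=1.386; τ=−ln(0.2730)/1.386=0.937 → t=1.191; u2·a0=0.2512·1.386=0.348; a1+a2=0.000 < 0.348 ≤ a1+…+a3=1.386 → R3 fires; A=6 B=0 E=6 Y=14 P=9
Draw 7: a1=0.000, a2=0.000, a3=1.188, a4=0.000, a0=1.188; τ=−ln(0.9432)/1.188=0.049 → t=1.240; u2·a0=0.2250·1.188=0.267; a1+a2=0.000 < 0.267 ≤ a1+…+a3=1.188 → R3 fires; A=8 B=0 E=5 Y=14 P=11
Draw 8: a1=0.000, a2=0.000, a3=0.990, a4=0.000, a0=0.990; τ=−ln(0.1622)/0.990=1.837 → t=3.078; u2·a0=0.8327·0.990=0.824; a1+a2=0.000 < 0.824 ≤ a1+…+a3=0.990 → R3 fires; A=10 B=0 E=4 Y=14 P=13
Draw 9: a1=0.000, a2=0.000, a3=0.792, a4=0.000, a0=0.792; τ=−ln(0.0224)/0.792=4.796 → t=7.874 > T=3.13: stop.
Read off P at T=3.13: 13

P at T = 13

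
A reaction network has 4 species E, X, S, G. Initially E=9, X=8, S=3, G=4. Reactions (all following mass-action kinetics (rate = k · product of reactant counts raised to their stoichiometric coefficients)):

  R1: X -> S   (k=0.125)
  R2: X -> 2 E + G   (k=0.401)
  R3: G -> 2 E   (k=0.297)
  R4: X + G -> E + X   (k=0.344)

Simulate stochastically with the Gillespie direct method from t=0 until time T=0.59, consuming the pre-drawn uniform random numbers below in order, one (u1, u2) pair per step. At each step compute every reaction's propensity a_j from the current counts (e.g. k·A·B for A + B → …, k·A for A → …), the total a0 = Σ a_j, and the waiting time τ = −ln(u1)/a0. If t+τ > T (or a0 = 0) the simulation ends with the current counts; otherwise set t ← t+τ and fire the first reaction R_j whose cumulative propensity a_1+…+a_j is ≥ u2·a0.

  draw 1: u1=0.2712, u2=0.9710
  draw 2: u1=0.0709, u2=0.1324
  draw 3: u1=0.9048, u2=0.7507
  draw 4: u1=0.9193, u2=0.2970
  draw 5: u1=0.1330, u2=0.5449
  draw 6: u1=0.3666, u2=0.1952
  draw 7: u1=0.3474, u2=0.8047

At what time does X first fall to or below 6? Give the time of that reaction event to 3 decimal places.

t=0.000: E=9 X=8 S=3 G=4
Draw 1: a1=1.000, a2=3.208, a3=1.188, a4=11.008, a0=16.404; τ=−ln(0.2712)/16.404=0.080 → t=0.080; u2·a0=0.9710·16.404=15.928; a1+…+a3=5.396 < 15.928 ≤ a1+…+a4=16.404 → R4 fires; E=10 X=8 S=3 G=3
Draw 2: a1=1.000, a2=3.208, a3=0.891, a4=8.256, a0=13.355; τ=−ln(0.0709)/13.355=0.198 → t=0.278; u2·a0=0.1324·13.355=1.768; a1=1.000 < 1.768 ≤ a1+a2=4.208 → R2 fires; E=12 X=7 S=3 G=4
Draw 3: a1=0.875, a2=2.807, a3=1.188, a4=9.632, a0=14.502; τ=−ln(0.9048)/14.502=0.007 → t=0.285; u2·a0=0.7507·14.502=10.887; a1+…+a3=4.870 < 10.887 ≤ a1+…+a4=14.502 → R4 fires; E=13 X=7 S=3 G=3
Draw 4: a1=0.875, a2=2.807, a3=0.891, a4=7.224, a0=11.797; τ=−ln(0.9193)/11.797=0.007 → t=0.292; u2·a0=0.2970·11.797=3.504; a1=0.875 < 3.504 ≤ a1+a2=3.682 → R2 fires; E=15 X=6 S=3 G=4
Draw 5: a1=0.750, a2=2.406, a3=1.188, a4=8.256, a0=12.600; τ=−ln(0.1330)/12.600=0.160 → t=0.452; u2·a0=0.5449·12.600=6.866; a1+…+a3=4.344 < 6.866 ≤ a1+…+a4=12.600 → R4 fires; E=16 X=6 S=3 G=3
Draw 6: a1=0.750, a2=2.406, a3=0.891, a4=6.192, a0=10.239; τ=−ln(0.3666)/10.239=0.098 → t=0.550; u2·a0=0.1952·10.239=1.999; a1=0.750 < 1.999 ≤ a1+a2=3.156 → R2 fires; E=18 X=5 S=3 G=4
Draw 7: a1=0.625, a2=2.005, a3=1.188, a4=6.880, a0=10.698; τ=−ln(0.3474)/10.698=0.099 → t=0.649 > T=0.59: stop.
X first becomes ≤ 6 when it reaches 6 at the event at t=0.292.

Threshold first reached at t = 0.292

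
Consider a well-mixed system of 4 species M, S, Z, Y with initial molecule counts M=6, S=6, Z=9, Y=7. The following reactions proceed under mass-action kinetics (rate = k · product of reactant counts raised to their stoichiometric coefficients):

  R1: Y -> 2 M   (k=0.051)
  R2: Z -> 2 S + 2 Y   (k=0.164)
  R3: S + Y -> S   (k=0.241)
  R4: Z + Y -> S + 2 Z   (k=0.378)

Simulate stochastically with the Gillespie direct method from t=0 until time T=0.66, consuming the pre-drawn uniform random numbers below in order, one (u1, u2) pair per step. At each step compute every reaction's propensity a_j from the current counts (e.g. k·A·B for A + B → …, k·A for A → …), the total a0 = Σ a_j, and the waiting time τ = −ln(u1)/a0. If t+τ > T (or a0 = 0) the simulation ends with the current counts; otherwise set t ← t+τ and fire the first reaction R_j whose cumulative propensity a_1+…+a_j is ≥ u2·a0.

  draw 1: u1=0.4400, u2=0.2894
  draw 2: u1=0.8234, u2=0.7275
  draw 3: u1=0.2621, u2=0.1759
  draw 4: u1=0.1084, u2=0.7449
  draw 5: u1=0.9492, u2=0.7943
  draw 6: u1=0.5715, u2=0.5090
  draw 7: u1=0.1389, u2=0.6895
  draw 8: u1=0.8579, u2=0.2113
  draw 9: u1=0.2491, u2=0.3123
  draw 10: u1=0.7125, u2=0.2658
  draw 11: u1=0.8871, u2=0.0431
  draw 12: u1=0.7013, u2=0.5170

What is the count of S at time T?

t=0.000: M=6 S=6 Z=9 Y=7
Draw 1: a1=0.357, a2=1.476, a3=10.122, a4=23.814, a0=35.769; τ=−ln(0.4400)/35.769=0.023 → t=0.023; u2·a0=0.2894·35.769=10.352; a1+a2=1.833 < 10.352 ≤ a1+…+a3=11.955 → R3 fires; M=6 S=6 Z=9 Y=6
Draw 2: a1=0.306, a2=1.476, a3=8.676, a4=20.412, a0=30.870; τ=−ln(0.8234)/30.870=0.006 → t=0.029; u2·a0=0.7275·30.870=22.458; a1+…+a3=10.458 < 22.458 ≤ a1+…+a4=30.870 → R4 fires; M=6 S=7 Z=10 Y=5
Draw 3: a1=0.255, a2=1.640, a3=8.435, a4=18.900, a0=29.230; τ=−ln(0.2621)/29.230=0.046 → t=0.075; u2·a0=0.1759·29.230=5.142; a1+a2=1.895 < 5.142 ≤ a1+…+a3=10.330 → R3 fires; M=6 S=7 Z=10 Y=4
Draw 4: a1=0.204, a2=1.640, a3=6.748, a4=15.120, a0=23.712; τ=−ln(0.1084)/23.712=0.094 → t=0.169; u2·a0=0.7449·23.712=17.663; a1+…+a3=8.592 < 17.663 ≤ a1+…+a4=23.712 → R4 fires; M=6 S=8 Z=11 Y=3
Draw 5: a1=0.153, a2=1.804, a3=5.784, a4=12.474, a0=20.215; τ=−ln(0.9492)/20.215=0.003 → t=0.171; u2·a0=0.7943·20.215=16.057; a1+…+a3=7.741 < 16.057 ≤ a1+…+a4=20.215 → R4 fires; M=6 S=9 Z=12 Y=2
Draw 6: a1=0.102, a2=1.968, a3=4.338, a4=9.072, a0=15.480; τ=−ln(0.5715)/15.480=0.036 → t=0.207; u2·a0=0.5090·15.480=7.879; a1+…+a3=6.408 < 7.879 ≤ a1+…+a4=15.480 → R4 fires; M=6 S=10 Z=13 Y=1
Draw 7: a1=0.051, a2=2.132, a3=2.410, a4=4.914, a0=9.507; τ=−ln(0.1389)/9.507=0.208 → t=0.415; u2·a0=0.6895·9.507=6.555; a1+…+a3=4.593 < 6.555 ≤ a1+…+a4=9.507 → R4 fires; M=6 S=11 Z=14 Y=0
Draw 8: a1=0.000, a2=2.296, a3=0.000, a4=0.000, a0=2.296; τ=−ln(0.8579)/2.296=0.067 → t=0.482; u2·a0=0.2113·2.296=0.485; a1=0.000 < 0.485 ≤ a1+a2=2.296 → R2 fires; M=6 S=13 Z=13 Y=2
Draw 9: a1=0.102, a2=2.132, a3=6.266, a4=9.828, a0=18.328; τ=−ln(0.2491)/18.328=0.076 → t=0.558; u2·a0=0.3123·18.328=5.724; a1+a2=2.234 < 5.724 ≤ a1+…+a3=8.500 → R3 fires; M=6 S=13 Z=13 Y=1
Draw 10: a1=0.051, a2=2.132, a3=3.133, a4=4.914, a0=10.230; τ=−ln(0.7125)/10.230=0.033 → t=0.591; u2·a0=0.2658·10.230=2.719; a1+a2=2.183 < 2.719 ≤ a1+…+a3=5.316 → R3 fires; M=6 S=13 Z=13 Y=0
Draw 11: a1=0.000, a2=2.132, a3=0.000, a4=0.000, a0=2.132; τ=−ln(0.8871)/2.132=0.056 → t=0.647; u2·a0=0.0431·2.132=0.092; a1=0.000 < 0.092 ≤ a1+a2=2.132 → R2 fires; M=6 S=15 Z=12 Y=2
Draw 12: a1=0.102, a2=1.968, a3=7.230, a4=9.072, a0=18.372; τ=−ln(0.7013)/18.372=0.019 → t=0.666 > T=0.66: stop.
Read off S at T=0.66: 15

S at T = 15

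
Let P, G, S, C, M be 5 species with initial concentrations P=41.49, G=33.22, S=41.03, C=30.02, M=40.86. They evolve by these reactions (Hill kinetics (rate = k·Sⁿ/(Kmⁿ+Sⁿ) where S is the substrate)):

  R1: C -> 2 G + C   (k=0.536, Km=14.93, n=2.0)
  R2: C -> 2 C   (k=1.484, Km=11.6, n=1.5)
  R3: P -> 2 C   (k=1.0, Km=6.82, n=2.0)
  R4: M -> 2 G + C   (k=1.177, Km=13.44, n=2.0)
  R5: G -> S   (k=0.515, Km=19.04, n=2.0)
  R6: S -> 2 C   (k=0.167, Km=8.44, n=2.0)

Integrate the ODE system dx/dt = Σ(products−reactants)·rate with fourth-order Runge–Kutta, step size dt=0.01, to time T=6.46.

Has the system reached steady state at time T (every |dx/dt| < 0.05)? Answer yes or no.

Steady state at T: no

RK4 with dt=0.01: 646 steps to T=6.46. Trajectory (selected grid times):
t=0.00: P=41.49 G=33.22 S=41.03 C=30.02 M=40.86
t=0.72: P=40.79 G=35.09 S=41.20 C=33.29 M=40.10
t=1.44: P=40.09 G=36.98 S=41.37 C=36.58 M=39.34
t=2.15: P=39.40 G=38.84 S=41.55 C=39.83 M=38.59
t=2.87: P=38.70 G=40.73 S=41.74 C=43.15 M=37.84
t=3.59: P=38.00 G=42.62 S=41.93 C=46.47 M=37.08
t=4.31: P=37.31 G=44.51 S=42.12 C=49.80 M=36.34
t=5.02: P=36.62 G=46.36 S=42.32 C=53.08 M=35.60
t=5.74: P=35.92 G=48.24 S=42.52 C=56.42 M=34.86
t=6.46: P=35.23 G=50.12 S=42.73 C=59.76 M=34.13
Rates at T: R1=0.5045, R2=1.3671, R3=0.9639, R4=1.0190, R5=0.4500, R6=0.1607
dx/dt at T (Σ net stoichiometry × rate): P=-0.9639, G=+2.5969, S=+0.2893, C=+4.6353, M=-1.0190
Largest |dx/dt| is |+4.6353| (C) ≥ 0.05 → not steady.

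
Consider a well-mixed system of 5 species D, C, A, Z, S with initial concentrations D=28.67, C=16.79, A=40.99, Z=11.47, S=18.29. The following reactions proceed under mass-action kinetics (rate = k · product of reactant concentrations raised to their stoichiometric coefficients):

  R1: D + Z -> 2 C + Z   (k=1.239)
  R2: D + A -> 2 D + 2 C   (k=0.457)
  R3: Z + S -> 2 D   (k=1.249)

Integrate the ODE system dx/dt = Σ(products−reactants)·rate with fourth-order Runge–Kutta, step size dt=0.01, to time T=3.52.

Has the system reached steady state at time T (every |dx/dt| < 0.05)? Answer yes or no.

Steady state at T: yes

RK4 with dt=0.01: 352 steps to T=3.52. Trajectory (selected grid times):
t=0.00: D=28.67 C=16.79 A=40.99 Z=11.47 S=18.29
t=0.39: D=48.42 C=186.48 A=0.01 Z=0.16 S=6.98
t=0.78: D=47.68 C=188.59 A=0.00 Z=0.01 S=6.83
t=1.17: D=47.65 C=188.67 A=0.00 Z=0.00 S=6.82
t=1.56: D=47.65 C=188.67 A=0.00 Z=0.00 S=6.82
t=1.96: D=47.65 C=188.67 A=0.00 Z=0.00 S=6.82
t=2.35: D=47.65 C=188.67 A=0.00 Z=0.00 S=6.82
t=2.74: D=47.65 C=188.67 A=0.00 Z=0.00 S=6.82
t=3.13: D=47.65 C=188.67 A=0.00 Z=0.00 S=6.82
t=3.52: D=47.65 C=188.67 A=0.00 Z=0.00 S=6.82
Rates at T: R1=0.0000, R2=0.0000, R3=0.0000
dx/dt at T (Σ net stoichiometry × rate): D=-0.0000, C=+0.0000, A=-0.0000, Z=-0.0000, S=-0.0000
Largest |dx/dt| is |+0.0000| (C) < 0.05 → steady.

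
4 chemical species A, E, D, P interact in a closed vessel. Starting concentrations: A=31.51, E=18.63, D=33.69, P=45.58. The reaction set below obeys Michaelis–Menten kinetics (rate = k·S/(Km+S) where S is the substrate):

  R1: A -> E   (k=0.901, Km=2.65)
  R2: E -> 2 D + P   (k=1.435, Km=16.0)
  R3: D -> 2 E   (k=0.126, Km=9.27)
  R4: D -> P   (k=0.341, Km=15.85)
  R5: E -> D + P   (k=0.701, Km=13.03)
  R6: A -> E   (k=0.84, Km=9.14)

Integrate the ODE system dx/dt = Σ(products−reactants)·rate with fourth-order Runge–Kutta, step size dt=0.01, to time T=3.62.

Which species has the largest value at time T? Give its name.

Dominant species at T: P

RK4 with dt=0.01: 362 steps to T=3.62. Trajectory (selected grid times):
t=0.00: A=31.51 E=18.63 D=33.69 P=45.58
t=0.40: A=30.92 E=18.83 D=34.34 P=46.15
t=0.80: A=30.33 E=19.02 D=35.00 P=46.72
t=1.21: A=29.72 E=19.21 D=35.67 P=47.31
t=1.61: A=29.14 E=19.40 D=36.33 P=47.88
t=2.01: A=28.55 E=19.58 D=36.99 P=48.46
t=2.41: A=27.97 E=19.76 D=37.66 P=49.04
t=2.82: A=27.37 E=19.94 D=38.34 P=49.64
t=3.22: A=26.79 E=20.11 D=39.02 P=50.23
t=3.62: A=26.22 E=20.28 D=39.69 P=50.81
At T=3.62: A=26.22 E=20.28 D=39.69 P=50.81; the largest is P.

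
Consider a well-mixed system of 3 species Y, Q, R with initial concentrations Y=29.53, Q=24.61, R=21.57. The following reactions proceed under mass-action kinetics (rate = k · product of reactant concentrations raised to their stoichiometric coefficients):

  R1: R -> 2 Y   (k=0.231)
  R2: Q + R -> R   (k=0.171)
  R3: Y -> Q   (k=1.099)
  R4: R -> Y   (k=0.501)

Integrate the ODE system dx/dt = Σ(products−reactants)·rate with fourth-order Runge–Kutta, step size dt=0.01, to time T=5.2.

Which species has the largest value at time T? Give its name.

RK4 with dt=0.01: 520 steps to T=5.2. Trajectory (selected grid times):
t=0.00: Y=29.53 Q=24.61 R=21.57
t=0.58: Y=22.71 Q=12.36 R=14.11
t=1.16: Y=16.65 Q=11.48 R=9.23
t=1.73: Y=11.91 Q=11.82 R=6.08
t=2.31: Y=8.30 Q=12.29 R=3.98
t=2.89: Y=5.69 Q=12.69 R=2.60
t=3.47: Y=3.87 Q=13.00 R=1.70
t=4.04: Y=2.62 Q=13.23 R=1.12
t=4.62: Y=1.75 Q=13.40 R=0.73
t=5.20: Y=1.17 Q=13.52 R=0.48
At T=5.2: Y=1.17 Q=13.52 R=0.48; the largest is Q.

Dominant species at T: Q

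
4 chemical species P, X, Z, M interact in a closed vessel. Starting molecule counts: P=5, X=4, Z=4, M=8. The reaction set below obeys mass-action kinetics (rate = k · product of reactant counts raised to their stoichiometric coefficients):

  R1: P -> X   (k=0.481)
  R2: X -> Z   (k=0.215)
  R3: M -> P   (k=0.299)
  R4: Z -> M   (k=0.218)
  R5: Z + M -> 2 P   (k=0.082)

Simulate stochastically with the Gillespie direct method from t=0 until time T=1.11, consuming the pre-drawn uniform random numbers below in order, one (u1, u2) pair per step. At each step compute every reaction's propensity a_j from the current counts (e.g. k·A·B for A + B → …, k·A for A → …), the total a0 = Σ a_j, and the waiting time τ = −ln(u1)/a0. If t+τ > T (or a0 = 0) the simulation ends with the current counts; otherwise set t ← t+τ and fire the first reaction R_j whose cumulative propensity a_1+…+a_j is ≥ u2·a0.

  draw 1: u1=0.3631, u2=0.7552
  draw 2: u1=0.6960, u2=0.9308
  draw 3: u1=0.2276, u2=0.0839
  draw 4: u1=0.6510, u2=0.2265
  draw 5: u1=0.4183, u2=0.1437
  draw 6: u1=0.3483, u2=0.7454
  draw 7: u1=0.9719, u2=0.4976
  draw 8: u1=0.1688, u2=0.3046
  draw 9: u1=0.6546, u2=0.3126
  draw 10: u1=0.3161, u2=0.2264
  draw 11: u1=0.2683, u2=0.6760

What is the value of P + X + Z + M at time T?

Value at T = 21

Check how each reaction changes W = P + X + Z + M (weight of products minus weight of reactants):
R1: P -> X: (1·1) − (1·1) = 1 − 1 = 0
R2: X -> Z: (1·1) − (1·1) = 1 − 1 = 0
R3: M -> P: (1·1) − (1·1) = 1 − 1 = 0
R4: Z -> M: (1·1) − (1·1) = 1 − 1 = 0
R5: Z + M -> 2 P: (1·2) − (1·1 + 1·1) = 2 − 2 = 0
Every reaction leaves W unchanged, so W is conserved and no simulation is needed: W(T) = W(0) = 5 + 4 + 4 + 8 = 21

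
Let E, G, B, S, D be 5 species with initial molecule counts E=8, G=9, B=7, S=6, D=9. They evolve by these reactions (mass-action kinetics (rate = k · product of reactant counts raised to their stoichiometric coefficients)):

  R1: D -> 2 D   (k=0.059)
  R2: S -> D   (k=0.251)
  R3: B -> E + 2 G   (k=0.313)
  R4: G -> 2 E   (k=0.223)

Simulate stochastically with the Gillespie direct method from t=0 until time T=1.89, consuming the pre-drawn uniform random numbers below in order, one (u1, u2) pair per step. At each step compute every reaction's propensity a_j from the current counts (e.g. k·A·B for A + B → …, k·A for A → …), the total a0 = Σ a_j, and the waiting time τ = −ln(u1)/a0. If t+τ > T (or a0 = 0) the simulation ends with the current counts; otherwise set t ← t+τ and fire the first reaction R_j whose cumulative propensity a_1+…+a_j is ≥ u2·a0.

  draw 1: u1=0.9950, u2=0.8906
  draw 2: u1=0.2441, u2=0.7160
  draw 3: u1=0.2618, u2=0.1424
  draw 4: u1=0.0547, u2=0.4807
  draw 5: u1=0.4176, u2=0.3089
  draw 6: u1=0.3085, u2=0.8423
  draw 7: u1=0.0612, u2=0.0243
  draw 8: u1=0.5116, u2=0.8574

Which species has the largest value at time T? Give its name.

t=0.000: E=8 G=9 B=7 S=6 D=9
Draw 1: a1=0.531, a2=1.506, a3=2.191, a4=2.007, a0=6.235; τ=−ln(0.9950)/6.235=0.001 → t=0.001; u2·a0=0.8906·6.235=5.553; a1+…+a3=4.228 < 5.553 ≤ a1+…+a4=6.235 → R4 fires; E=10 G=8 B=7 S=6 D=9
Draw 2: a1=0.531, a2=1.506, a3=2.191, a4=1.784, a0=6.012; τ=−ln(0.2441)/6.012=0.235 → t=0.235; u2·a0=0.7160·6.012=4.305; a1+…+a3=4.228 < 4.305 ≤ a1+…+a4=6.012 → R4 fires; E=12 G=7 B=7 S=6 D=9
Draw 3: a1=0.531, a2=1.506, a3=2.191, a4=1.561, a0=5.789; τ=−ln(0.2618)/5.789=0.232 → t=0.467; u2·a0=0.1424·5.789=0.824; a1=0.531 < 0.824 ≤ a1+a2=2.037 → R2 fires; E=12 G=7 B=7 S=5 D=10
Draw 4: a1=0.590, a2=1.255, a3=2.191, a4=1.561, a0=5.597; τ=−ln(0.0547)/5.597=0.519 → t=0.986; u2·a0=0.4807·5.597=2.690; a1+a2=1.845 < 2.690 ≤ a1+…+a3=4.036 → R3 fires; E=13 G=9 B=6 S=5 D=10
Draw 5: a1=0.590, a2=1.255, a3=1.878, a4=2.007, a0=5.730; τ=−ln(0.4176)/5.730=0.152 → t=1.138; u2·a0=0.3089·5.730=1.770; a1=0.590 < 1.770 ≤ a1+a2=1.845 → R2 fires; E=13 G=9 B=6 S=4 D=11
Draw 6: a1=0.649, a2=1.004, a3=1.878, a4=2.007, a0=5.538; τ=−ln(0.3085)/5.538=0.212 → t=1.351; u2·a0=0.8423·5.538=4.665; a1+…+a3=3.531 < 4.665 ≤ a1+…+a4=5.538 → R4 fires; E=15 G=8 B=6 S=4 D=11
Draw 7: a1=0.649, a2=1.004, a3=1.878, a4=1.784, a0=5.315; τ=−ln(0.0612)/5.315=0.526 → t=1.876; u2·a0=0.0243·5.315=0.129 ≤ a1=0.649 → R1 fires; E=15 G=8 B=6 S=4 D=12
Draw 8: a1=0.708, a2=1.004, a3=1.878, a4=1.784, a0=5.374; τ=−ln(0.5116)/5.374=0.125 → t=2.001 > T=1.89: stop.
At T=1.89: E=15 G=8 B=6 S=4 D=12; the largest is E.

Dominant species at T: E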